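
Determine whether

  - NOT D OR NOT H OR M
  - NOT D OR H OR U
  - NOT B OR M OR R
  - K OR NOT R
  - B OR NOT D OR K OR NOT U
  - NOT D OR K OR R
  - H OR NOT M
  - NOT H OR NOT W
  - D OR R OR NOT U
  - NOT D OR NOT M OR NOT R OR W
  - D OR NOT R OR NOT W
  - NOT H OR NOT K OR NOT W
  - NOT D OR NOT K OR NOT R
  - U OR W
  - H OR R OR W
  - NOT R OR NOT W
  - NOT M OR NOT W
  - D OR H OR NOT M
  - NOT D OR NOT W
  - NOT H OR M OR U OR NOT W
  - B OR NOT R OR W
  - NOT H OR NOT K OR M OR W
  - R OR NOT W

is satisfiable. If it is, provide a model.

Set H = True.
  then (NOT H OR NOT W) forces W = False.
  then (U OR W) forces U = True.
Set D = True.
  then (NOT D OR NOT H OR M) forces M = True.
  then (NOT D OR NOT M OR NOT R OR W) forces R = False.
  then (NOT D OR K OR R) forces K = True.
Set B = False.
All clauses satisfied.

H: True, D: True, M: True, U: True, K: True, R: False, W: False, B: False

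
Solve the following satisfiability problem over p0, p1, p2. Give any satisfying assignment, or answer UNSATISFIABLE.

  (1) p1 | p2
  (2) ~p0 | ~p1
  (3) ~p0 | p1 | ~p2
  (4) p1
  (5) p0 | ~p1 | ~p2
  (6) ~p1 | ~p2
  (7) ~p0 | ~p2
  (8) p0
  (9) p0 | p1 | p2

Case p0 = True:
  (~p0 | ~p1) forces p1 = False.
  Clause (p1) is falsified — contradiction.
Case p0 = False:
  Clause (p0) is falsified — contradiction.
Both cases fail, so the formula is unsatisfiable.

No satisfying assignment exists.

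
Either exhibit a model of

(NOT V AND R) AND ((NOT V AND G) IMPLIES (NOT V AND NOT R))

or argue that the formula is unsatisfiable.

V: False; R: True; G: False

  NOT V AND R = True
    NOT V = True
  (NOT V AND G) IMPLIES (NOT V AND NOT R) = True
    NOT V AND G = False
      NOT V = True
    NOT V AND NOT R = False
      NOT V = True
      NOT R = False
Both conjuncts True, so the formula holds.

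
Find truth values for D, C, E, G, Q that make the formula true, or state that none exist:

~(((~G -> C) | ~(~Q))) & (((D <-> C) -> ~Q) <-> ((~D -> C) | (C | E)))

D: True; C: False; E: True; G: False; Q: False

  ~(((~G -> C) | ~(~Q))) = True
    (~G -> C) | ~(~Q) = False
      ~G -> C = False
        ~G = True
      ~(~Q) = False
        ~Q = True
  ((D <-> C) -> ~Q) <-> ((~D -> C) | (C | E)) = True
    (D <-> C) -> ~Q = True
      D <-> C = False
      ~Q = True
    (~D -> C) | (C | E) = True
      ~D -> C = True
        ~D = False
      C | E = True
Both conjuncts True, so the formula holds.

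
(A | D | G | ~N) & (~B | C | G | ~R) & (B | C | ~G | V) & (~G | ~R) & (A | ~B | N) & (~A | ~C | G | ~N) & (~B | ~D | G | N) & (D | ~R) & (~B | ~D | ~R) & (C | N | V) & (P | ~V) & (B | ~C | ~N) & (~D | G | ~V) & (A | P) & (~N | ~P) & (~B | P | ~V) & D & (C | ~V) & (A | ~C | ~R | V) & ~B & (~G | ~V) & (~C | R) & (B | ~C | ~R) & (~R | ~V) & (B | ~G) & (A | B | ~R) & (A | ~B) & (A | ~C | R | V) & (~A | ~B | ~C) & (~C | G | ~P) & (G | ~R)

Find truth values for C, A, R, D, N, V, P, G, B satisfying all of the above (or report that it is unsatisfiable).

Unit clause (D) forces D = True.
Unit clause (~B) forces B = False.
In (B | ~G) only ~G is left, so G = False.
In (G | ~R) only ~R is left, so R = False.
In (~D | G | ~V) only ~V is left, so V = False.
In (~C | R) only ~C is left, so C = False.
In (C | N | V) only N is left, so N = True.
In (~N | ~P) only ~P is left, so P = False.
In (A | P) only A is left, so A = True.
All clauses satisfied.

C: False, A: True, R: False, D: True, N: True, V: False, P: False, G: False, B: False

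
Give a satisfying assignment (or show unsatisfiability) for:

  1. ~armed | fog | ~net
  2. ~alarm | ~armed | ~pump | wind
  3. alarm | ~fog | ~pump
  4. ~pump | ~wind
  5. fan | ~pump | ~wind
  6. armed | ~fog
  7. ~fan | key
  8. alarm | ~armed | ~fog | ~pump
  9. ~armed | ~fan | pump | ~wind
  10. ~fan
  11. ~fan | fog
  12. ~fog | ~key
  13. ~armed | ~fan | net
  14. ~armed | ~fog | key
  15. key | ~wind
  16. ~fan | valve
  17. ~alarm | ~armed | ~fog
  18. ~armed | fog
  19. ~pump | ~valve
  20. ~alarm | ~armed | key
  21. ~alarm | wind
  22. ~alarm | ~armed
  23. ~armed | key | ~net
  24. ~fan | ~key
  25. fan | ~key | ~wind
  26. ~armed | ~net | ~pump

alarm = False, net = False, armed = False, wind = False, fan = False, pump = False, fog = False, key = True, valve = False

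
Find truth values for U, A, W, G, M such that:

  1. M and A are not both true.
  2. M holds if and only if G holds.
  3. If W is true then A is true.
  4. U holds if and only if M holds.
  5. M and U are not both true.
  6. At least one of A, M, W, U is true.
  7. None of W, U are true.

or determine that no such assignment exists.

U: False, A: True, W: False, G: False, M: False

  (1) M=F, A=T — not both ✓
  (2) M=F, G=F — same ✓
  (3) W=F ⇒ A: vacuous ✓
  (4) U=F, M=F — same ✓
  (5) M=F, U=F — not both ✓
  (6) {A, M, W, U}: 1 true — at least one ✓
  (7) {W, U}: 0 true — none ✓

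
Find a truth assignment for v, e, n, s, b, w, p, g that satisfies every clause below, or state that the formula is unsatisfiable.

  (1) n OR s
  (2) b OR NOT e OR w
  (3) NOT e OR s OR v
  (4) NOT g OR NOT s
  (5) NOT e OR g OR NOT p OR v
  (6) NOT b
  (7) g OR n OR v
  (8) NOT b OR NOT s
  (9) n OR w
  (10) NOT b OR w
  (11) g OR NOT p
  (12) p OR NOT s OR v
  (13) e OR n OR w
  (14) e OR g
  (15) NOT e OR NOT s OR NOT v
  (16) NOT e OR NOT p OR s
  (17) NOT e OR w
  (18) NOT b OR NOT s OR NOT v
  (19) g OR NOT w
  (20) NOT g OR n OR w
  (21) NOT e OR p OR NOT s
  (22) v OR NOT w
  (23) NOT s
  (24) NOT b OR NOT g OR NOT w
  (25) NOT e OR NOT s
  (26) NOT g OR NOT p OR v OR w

Unit clause (NOT b) forces b = False.
Unit clause (NOT s) forces s = False.
In (n OR s) only n is left, so n = True.
Set v = True.
Set e = False.
  then (e OR g) forces g = True.
Set w = False.
Set p = True.
All clauses satisfied.

v = True, e = False, n = True, s = False, b = False, w = False, p = True, g = True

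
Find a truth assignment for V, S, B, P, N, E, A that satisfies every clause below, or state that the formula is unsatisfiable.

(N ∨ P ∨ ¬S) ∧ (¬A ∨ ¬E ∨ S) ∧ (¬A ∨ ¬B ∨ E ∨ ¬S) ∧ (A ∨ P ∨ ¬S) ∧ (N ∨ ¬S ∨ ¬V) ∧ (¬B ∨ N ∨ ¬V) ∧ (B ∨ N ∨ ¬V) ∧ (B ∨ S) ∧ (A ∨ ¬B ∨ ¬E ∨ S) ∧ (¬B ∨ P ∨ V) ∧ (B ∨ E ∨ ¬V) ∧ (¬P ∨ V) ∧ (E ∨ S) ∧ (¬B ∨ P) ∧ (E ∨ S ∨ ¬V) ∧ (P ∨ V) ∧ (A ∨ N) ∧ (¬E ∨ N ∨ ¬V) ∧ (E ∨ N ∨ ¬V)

Set V = True.
Set S = True.
  then (N ∨ ¬S ∨ ¬V) forces N = True.
Set B = True.
  then (¬B ∨ P) forces P = True.
Set E = True.
Set A = True.
All clauses satisfied.

V = True; S = True; B = True; P = True; N = True; E = True; A = True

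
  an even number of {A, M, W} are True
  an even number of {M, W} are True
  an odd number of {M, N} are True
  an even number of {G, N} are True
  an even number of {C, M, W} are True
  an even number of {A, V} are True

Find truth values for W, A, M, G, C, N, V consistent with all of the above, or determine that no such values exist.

W = False, A = False, M = False, G = True, C = False, N = True, V = False

{A, M, W}: 0 true → even ✓
{M, W}: 0 true → even ✓
{M, N}: 1 true → odd ✓
{G, N}: 2 true → even ✓
{C, M, W}: 0 true → even ✓
{A, V}: 0 true → even ✓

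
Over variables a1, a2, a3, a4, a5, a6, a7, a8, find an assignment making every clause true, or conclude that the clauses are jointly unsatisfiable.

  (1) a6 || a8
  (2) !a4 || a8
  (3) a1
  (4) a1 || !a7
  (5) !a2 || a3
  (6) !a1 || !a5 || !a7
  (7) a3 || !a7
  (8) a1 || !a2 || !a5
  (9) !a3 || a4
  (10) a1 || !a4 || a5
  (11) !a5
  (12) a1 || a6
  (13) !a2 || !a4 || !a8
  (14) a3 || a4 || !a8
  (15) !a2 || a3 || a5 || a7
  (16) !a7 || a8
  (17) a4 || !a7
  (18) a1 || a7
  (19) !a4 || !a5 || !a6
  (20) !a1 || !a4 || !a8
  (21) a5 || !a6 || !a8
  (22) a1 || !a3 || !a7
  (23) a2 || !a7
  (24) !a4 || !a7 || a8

Unit clause (a1) forces a1 = True.
Unit clause (!a5) forces a5 = False.
Try a2 = True:
  (!a2 || a3) forces a3 = True.
  (!a3 || a4) forces a4 = True.
  (!a4 || a8) forces a8 = True.
  clause (!a2 || !a4 || !a8) is falsified — backtrack.
So a2 = False.
  then (a2 || !a7) forces a7 = False.
Set a3 = False.
Try a4 = True:
  (!a4 || a8) forces a8 = True.
  clause (!a1 || !a4 || !a8) is falsified — backtrack.
So a4 = False.
  then (a3 || a4 || !a8) forces a8 = False.
  then (a6 || a8) forces a6 = True.
All clauses satisfied.

a1=T; a2=F; a3=F; a4=F; a5=F; a6=T; a7=F; a8=F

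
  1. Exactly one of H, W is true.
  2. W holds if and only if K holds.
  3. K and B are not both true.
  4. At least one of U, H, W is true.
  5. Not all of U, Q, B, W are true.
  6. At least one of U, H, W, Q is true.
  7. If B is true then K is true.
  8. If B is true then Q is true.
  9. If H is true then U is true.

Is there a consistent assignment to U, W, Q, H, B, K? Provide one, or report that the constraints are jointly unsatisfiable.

U = True, W = False, Q = False, H = True, B = False, K = False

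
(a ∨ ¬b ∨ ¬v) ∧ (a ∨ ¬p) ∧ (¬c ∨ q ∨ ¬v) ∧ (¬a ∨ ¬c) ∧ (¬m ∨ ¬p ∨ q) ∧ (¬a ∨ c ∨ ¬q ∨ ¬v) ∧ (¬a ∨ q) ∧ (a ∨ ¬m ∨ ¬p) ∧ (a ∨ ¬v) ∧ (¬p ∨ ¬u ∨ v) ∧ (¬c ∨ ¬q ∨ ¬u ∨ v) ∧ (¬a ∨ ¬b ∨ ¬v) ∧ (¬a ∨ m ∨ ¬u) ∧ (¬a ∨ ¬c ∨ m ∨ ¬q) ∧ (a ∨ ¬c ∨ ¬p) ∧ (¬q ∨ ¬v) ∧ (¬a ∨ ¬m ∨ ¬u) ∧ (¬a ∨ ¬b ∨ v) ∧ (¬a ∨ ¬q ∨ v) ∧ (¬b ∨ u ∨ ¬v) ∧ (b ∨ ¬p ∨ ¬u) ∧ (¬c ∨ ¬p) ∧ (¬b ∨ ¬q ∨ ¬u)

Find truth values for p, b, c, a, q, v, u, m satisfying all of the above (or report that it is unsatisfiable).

Try p = True:
  (a ∨ ¬p) forces a = True.
  (¬a ∨ ¬c) forces c = False.
  (¬a ∨ q) forces q = True.
  (¬a ∨ c ∨ ¬q ∨ ¬v) forces v = False.
  clause (¬a ∨ ¬q ∨ v) is falsified — backtrack.
So p = False.
Set b = False.
Set c = False.
Set a = False.
  then (a ∨ ¬v) forces v = False.
Set q = True.
Set u = True.
Set m = True.
All clauses satisfied.

p = False; b = False; c = False; a = False; q = True; v = False; u = True; m = True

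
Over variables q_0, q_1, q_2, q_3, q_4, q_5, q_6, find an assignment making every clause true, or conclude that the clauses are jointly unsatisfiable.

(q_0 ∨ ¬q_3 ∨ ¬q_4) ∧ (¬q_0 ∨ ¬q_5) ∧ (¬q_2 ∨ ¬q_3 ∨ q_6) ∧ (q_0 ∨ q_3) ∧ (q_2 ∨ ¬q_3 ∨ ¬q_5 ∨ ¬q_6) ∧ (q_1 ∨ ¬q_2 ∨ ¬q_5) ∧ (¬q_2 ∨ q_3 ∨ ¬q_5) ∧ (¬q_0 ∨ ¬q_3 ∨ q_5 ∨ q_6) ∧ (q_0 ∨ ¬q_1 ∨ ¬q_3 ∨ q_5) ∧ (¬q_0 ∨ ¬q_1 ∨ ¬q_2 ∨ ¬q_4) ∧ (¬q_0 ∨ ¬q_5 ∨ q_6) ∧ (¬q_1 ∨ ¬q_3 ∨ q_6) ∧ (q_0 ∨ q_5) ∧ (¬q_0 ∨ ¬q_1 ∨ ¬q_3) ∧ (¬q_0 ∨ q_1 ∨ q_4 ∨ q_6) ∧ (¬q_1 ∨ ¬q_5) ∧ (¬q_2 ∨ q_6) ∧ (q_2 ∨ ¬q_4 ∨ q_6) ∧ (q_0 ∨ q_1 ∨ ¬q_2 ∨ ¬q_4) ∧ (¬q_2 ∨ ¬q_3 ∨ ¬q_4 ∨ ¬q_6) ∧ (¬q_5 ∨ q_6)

Set q_0 = True.
  then (¬q_0 ∨ ¬q_5) forces q_5 = False.
Set q_1 = False.
Set q_2 = True.
  then (¬q_2 ∨ q_6) forces q_6 = True.
Set q_3 = False.
Set q_4 = False.
All clauses satisfied.

q_0=T, q_1=F, q_2=T, q_3=F, q_4=F, q_5=F, q_6=T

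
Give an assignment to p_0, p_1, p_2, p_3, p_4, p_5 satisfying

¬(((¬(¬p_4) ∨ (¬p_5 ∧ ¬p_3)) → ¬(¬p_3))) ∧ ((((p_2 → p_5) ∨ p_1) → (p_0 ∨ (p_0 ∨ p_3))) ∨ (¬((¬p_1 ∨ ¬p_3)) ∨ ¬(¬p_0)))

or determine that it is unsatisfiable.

p_0 = True; p_1 = True; p_2 = False; p_3 = False; p_4 = True; p_5 = False

  ¬(((¬(¬p_4) ∨ (¬p_5 ∧ ¬p_3)) → ¬(¬p_3))) = True
    (¬(¬p_4) ∨ (¬p_5 ∧ ¬p_3)) → ¬(¬p_3) = False
      ¬(¬p_4) ∨ (¬p_5 ∧ ¬p_3) = True
        ¬(¬p_4) = True
          ¬p_4 = False
        ¬p_5 ∧ ¬p_3 = True
          ¬p_5 = True
          ¬p_3 = True
      ¬(¬p_3) = False
        ¬p_3 = True
  (((p_2 → p_5) ∨ p_1) → (p_0 ∨ (p_0 ∨ p_3))) ∨ (¬((¬p_1 ∨ ¬p_3)) ∨ ¬(¬p_0)) = True
    ((p_2 → p_5) ∨ p_1) → (p_0 ∨ (p_0 ∨ p_3)) = True
      (p_2 → p_5) ∨ p_1 = True
        p_2 → p_5 = True
      p_0 ∨ (p_0 ∨ p_3) = True
        p_0 ∨ p_3 = True
    ¬((¬p_1 ∨ ¬p_3)) ∨ ¬(¬p_0) = True
      ¬((¬p_1 ∨ ¬p_3)) = False
        ¬p_1 ∨ ¬p_3 = True
          ¬p_1 = False
          ¬p_3 = True
      ¬(¬p_0) = True
        ¬p_0 = False
Both conjuncts True, so the formula holds.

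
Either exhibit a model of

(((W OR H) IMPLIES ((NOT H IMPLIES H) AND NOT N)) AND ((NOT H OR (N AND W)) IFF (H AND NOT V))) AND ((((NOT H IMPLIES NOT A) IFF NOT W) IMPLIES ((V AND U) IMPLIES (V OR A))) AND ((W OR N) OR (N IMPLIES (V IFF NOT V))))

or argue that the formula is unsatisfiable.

H = True; W = False; U = True; A = True; N = False; V = True

  ((W OR H) IMPLIES ((NOT H IMPLIES H) AND NOT N)) AND ((NOT H OR (N AND W)) IFF (H AND NOT V)) = True
    (W OR H) IMPLIES ((NOT H IMPLIES H) AND NOT N) = True
      W OR H = True
      (NOT H IMPLIES H) AND NOT N = True
        NOT H IMPLIES H = True
          NOT H = False
        NOT N = True
    (NOT H OR (N AND W)) IFF (H AND NOT V) = True
      NOT H OR (N AND W) = False
        NOT H = False
        N AND W = False
      H AND NOT V = False
        NOT V = False
  (((NOT H IMPLIES NOT A) IFF NOT W) IMPLIES ((V AND U) IMPLIES (V OR A))) AND ((W OR N) OR (N IMPLIES (V IFF NOT V))) = True
    ((NOT H IMPLIES NOT A) IFF NOT W) IMPLIES ((V AND U) IMPLIES (V OR A)) = True
      (NOT H IMPLIES NOT A) IFF NOT W = True
        NOT H IMPLIES NOT A = True
          NOT H = False
          NOT A = False
        NOT W = True
      (V AND U) IMPLIES (V OR A) = True
        V AND U = True
        V OR A = True
    (W OR N) OR (N IMPLIES (V IFF NOT V)) = True
      W OR N = False
      N IMPLIES (V IFF NOT V) = True
        V IFF NOT V = False
          NOT V = False
Both conjuncts True, so the formula holds.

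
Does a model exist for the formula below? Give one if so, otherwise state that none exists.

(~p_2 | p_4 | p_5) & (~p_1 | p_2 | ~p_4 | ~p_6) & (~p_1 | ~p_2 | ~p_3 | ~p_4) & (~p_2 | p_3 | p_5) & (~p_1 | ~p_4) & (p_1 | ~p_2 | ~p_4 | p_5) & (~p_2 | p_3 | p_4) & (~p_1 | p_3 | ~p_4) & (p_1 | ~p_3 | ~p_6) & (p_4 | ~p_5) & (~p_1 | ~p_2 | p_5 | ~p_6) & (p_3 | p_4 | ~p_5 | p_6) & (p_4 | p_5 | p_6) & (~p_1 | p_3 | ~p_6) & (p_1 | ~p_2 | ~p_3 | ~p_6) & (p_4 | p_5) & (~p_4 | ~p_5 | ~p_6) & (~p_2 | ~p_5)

Set p_1 = False.
Try p_2 = True:
  (~p_2 | ~p_5) forces p_5 = False.
  (~p_2 | p_4 | p_5) forces p_4 = True.
  clause (p_1 | ~p_2 | ~p_4 | p_5) is falsified — backtrack.
So p_2 = False.
Set p_3 = False.
Set p_4 = True.
Set p_5 = False.
Set p_6 = True.
All clauses satisfied.

p_1 = False, p_2 = False, p_3 = False, p_4 = True, p_5 = False, p_6 = True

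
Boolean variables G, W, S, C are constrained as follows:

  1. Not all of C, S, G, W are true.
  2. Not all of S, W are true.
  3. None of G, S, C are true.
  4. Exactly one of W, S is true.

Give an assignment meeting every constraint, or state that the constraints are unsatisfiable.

G=F, W=T, S=F, C=F

  (1) {C, S, G, W}: 1/4 true — not all ✓
  (2) {S, W}: 1/2 true — not all ✓
  (3) {G, S, C}: 0 true — none ✓
  (4) {W, S}: 1 true — exactly one ✓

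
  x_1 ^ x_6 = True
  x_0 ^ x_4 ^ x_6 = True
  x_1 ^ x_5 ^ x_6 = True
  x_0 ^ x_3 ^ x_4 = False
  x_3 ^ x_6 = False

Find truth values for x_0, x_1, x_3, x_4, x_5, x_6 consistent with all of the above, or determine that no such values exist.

Adding constraints 2, 4, 5 mod 2: every variable appears an even number of times on the left, so the left side is 0.
But the right sides sum to 1 (mod 2). 0 ≠ 1 — the system is inconsistent.

Unsatisfiable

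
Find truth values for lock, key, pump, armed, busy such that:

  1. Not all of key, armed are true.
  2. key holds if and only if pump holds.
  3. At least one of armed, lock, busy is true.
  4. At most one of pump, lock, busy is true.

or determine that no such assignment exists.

lock = False; key = False; pump = False; armed = True; busy = False

  (1) {key, armed}: 1/2 true — not all ✓
  (2) key=F, pump=F — same ✓
  (3) {armed, lock, busy}: 1 true — at least one ✓
  (4) {pump, lock, busy}: 0 true — at most one ✓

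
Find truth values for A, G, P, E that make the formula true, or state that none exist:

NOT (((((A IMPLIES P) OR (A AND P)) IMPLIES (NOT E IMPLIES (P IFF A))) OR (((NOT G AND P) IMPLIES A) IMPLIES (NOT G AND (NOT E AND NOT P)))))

A=F, G=T, P=T, E=F

  NOT (((((A IMPLIES P) OR (A AND P)) IMPLIES (NOT E IMPLIES (P IFF A))) OR (((NOT G AND P) IMPLIES A) IMPLIES (NOT G AND (NOT E AND NOT P))))) = True
    (((A IMPLIES P) OR (A AND P)) IMPLIES (NOT E IMPLIES (P IFF A))) OR (((NOT G AND P) IMPLIES A) IMPLIES (NOT G AND (NOT E AND NOT P))) = False
      ((A IMPLIES P) OR (A AND P)) IMPLIES (NOT E IMPLIES (P IFF A)) = False
        (A IMPLIES P) OR (A AND P) = True
          A IMPLIES P = True
          A AND P = False
        NOT E IMPLIES (P IFF A) = False
          NOT E = True
          P IFF A = False
      ((NOT G AND P) IMPLIES A) IMPLIES (NOT G AND (NOT E AND NOT P)) = False
        (NOT G AND P) IMPLIES A = True
          NOT G AND P = False
            NOT G = False
        NOT G AND (NOT E AND NOT P) = False
          NOT G = False
          NOT E AND NOT P = False
            NOT E = True
            NOT P = False
The formula evaluates to True.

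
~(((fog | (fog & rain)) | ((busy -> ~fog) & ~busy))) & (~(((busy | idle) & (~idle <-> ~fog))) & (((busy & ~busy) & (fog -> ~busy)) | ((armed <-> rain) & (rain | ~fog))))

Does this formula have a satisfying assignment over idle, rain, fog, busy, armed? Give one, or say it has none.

idle = True; rain = False; fog = False; busy = True; armed = False

  ~(((fog | (fog & rain)) | ((busy -> ~fog) & ~busy))) = True
    (fog | (fog & rain)) | ((busy -> ~fog) & ~busy) = False
      fog | (fog & rain) = False
        fog & rain = False
      (busy -> ~fog) & ~busy = False
        busy -> ~fog = True
          ~fog = True
        ~busy = False
  ~(((busy | idle) & (~idle <-> ~fog))) & (((busy & ~busy) & (fog -> ~busy)) | ((armed <-> rain) & (rain | ~fog))) = True
    ~(((busy | idle) & (~idle <-> ~fog))) = True
      (busy | idle) & (~idle <-> ~fog) = False
        busy | idle = True
        ~idle <-> ~fog = False
          ~idle = False
          ~fog = True
    ((busy & ~busy) & (fog -> ~busy)) | ((armed <-> rain) & (rain | ~fog)) = True
      (busy & ~busy) & (fog -> ~busy) = False
        busy & ~busy = False
          ~busy = False
        fog -> ~busy = True
          ~busy = False
      (armed <-> rain) & (rain | ~fog) = True
        armed <-> rain = True
        rain | ~fog = True
          ~fog = True
Both conjuncts True, so the formula holds.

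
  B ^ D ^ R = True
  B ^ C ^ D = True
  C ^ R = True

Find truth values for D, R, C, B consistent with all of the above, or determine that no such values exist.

Adding constraints 1, 2, 3 mod 2: every variable appears an even number of times on the left, so the left side is 0.
But the right sides sum to 1 (mod 2). 0 ≠ 1 — the system is inconsistent.

Unsatisfiable — no assignment works.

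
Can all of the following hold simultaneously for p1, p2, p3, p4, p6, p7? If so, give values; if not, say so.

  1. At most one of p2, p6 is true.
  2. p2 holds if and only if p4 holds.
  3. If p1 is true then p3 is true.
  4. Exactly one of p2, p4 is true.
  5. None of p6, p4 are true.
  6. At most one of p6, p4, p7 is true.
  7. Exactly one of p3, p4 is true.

Unsatisfiable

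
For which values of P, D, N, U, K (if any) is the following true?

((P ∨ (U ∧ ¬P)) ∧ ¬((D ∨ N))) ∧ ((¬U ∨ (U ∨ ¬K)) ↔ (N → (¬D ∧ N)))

P = True, D = False, N = False, U = True, K = False

  (P ∨ (U ∧ ¬P)) ∧ ¬((D ∨ N)) = True
    P ∨ (U ∧ ¬P) = True
      U ∧ ¬P = False
        ¬P = False
    ¬((D ∨ N)) = True
      D ∨ N = False
  (¬U ∨ (U ∨ ¬K)) ↔ (N → (¬D ∧ N)) = True
    ¬U ∨ (U ∨ ¬K) = True
      ¬U = False
      U ∨ ¬K = True
        ¬K = True
    N → (¬D ∧ N) = True
      ¬D ∧ N = False
        ¬D = True
Both conjuncts True, so the formula holds.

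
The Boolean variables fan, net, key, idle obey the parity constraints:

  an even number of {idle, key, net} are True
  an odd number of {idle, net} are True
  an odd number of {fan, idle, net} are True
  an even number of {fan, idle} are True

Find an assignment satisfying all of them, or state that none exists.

fan = False, net = True, key = True, idle = False

{idle, key, net}: 2 true → even ✓
{idle, net}: 1 true → odd ✓
{fan, idle, net}: 1 true → odd ✓
{fan, idle}: 0 true → even ✓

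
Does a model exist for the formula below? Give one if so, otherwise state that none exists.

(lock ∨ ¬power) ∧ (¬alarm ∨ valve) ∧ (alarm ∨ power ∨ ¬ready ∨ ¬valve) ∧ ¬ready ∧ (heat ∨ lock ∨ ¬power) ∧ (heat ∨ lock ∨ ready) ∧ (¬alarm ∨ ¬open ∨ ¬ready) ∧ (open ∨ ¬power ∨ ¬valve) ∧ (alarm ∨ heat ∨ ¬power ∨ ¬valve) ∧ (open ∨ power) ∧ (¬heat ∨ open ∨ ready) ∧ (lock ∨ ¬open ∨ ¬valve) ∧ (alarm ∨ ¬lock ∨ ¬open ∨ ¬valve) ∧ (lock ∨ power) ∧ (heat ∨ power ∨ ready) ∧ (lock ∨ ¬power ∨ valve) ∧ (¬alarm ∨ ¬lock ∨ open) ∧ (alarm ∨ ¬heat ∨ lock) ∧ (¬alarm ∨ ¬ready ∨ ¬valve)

ready: False; valve: False; open: True; alarm: False; lock: True; power: True; heat: True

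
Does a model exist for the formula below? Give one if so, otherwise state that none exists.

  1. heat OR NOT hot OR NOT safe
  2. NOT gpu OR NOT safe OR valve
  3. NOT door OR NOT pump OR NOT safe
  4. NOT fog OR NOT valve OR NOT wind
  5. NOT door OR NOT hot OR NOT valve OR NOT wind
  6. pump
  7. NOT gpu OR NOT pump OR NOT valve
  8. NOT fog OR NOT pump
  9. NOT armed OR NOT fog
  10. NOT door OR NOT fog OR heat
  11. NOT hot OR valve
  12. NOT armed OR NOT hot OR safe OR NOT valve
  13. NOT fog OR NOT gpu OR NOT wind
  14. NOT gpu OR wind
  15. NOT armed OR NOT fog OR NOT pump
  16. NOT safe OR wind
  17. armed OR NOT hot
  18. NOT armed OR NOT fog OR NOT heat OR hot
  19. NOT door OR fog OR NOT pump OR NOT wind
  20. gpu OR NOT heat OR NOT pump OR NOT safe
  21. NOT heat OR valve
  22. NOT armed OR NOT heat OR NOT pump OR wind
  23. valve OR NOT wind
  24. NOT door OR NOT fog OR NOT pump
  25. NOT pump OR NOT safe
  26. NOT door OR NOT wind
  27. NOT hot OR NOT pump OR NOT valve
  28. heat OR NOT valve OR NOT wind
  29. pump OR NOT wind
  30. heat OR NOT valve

gpu = False, door = True, safe = False, armed = False, heat = False, hot = False, pump = True, valve = False, wind = False, fog = False

Unit clause (pump) forces pump = True.
In (NOT fog OR NOT pump) only NOT fog is left, so fog = False.
In (NOT pump OR NOT safe) only NOT safe is left, so safe = False.
Set gpu = False.
Set door = True.
  then (NOT door OR fog OR NOT pump OR NOT wind) forces wind = False.
Set armed = False.
  then (armed OR NOT hot) forces hot = False.
Set heat = False.
  then (heat OR NOT valve) forces valve = False.
All clauses satisfied.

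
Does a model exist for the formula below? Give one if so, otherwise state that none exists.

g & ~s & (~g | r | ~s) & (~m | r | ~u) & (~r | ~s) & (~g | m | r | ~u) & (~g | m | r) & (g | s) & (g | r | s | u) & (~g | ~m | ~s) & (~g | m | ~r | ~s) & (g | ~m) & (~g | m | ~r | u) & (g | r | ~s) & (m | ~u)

g: True, m: True, u: False, s: False, r: True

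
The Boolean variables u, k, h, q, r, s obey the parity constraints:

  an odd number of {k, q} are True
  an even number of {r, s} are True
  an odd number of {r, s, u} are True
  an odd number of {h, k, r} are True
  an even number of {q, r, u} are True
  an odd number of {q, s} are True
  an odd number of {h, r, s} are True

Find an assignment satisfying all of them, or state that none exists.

u=T; k=F; h=T; q=T; r=F; s=F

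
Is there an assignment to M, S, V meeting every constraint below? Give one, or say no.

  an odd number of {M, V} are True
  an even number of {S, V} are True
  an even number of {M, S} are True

Adding constraints 1, 2, 3 mod 2: every variable appears an even number of times on the left, so the left side is 0.
But the right sides sum to 1 (mod 2). 0 ≠ 1 — the system is inconsistent.

The formula is unsatisfiable.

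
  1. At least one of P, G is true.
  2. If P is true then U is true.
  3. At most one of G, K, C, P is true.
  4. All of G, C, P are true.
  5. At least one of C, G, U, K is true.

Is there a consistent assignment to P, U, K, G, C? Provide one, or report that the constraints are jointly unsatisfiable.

Unsatisfiable

Case C = True:
  (3) with C=T forces G = False.
  Constraint (4) is violated (G=F) — contradiction.
Case C = False:
  Constraint (4) is violated (C=F) — contradiction.
Both cases fail — unsatisfiable.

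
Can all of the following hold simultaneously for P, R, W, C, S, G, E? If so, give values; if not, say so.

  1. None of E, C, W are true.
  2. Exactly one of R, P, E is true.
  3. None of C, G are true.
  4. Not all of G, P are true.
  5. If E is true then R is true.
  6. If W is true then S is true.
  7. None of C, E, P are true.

P = False, R = True, W = False, C = False, S = True, G = False, E = False

  (1) {E, C, W}: 0 true — none ✓
  (2) {R, P, E}: 1 true — exactly one ✓
  (3) {C, G}: 0 true — none ✓
  (4) {G, P}: 0/2 true — not all ✓
  (5) E=F ⇒ R: vacuous ✓
  (6) W=F ⇒ S: vacuous ✓
  (7) {C, E, P}: 0 true — none ✓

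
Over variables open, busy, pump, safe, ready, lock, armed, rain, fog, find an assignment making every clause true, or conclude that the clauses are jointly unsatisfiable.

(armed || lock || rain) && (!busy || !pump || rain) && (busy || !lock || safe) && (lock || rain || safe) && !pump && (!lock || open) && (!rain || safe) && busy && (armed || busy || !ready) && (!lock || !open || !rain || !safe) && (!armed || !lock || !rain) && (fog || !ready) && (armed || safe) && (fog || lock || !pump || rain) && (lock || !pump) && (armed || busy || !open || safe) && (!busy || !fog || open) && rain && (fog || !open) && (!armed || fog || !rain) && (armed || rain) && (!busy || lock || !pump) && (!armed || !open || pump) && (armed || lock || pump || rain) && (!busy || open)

open = True, busy = True, pump = False, safe = True, ready = False, lock = False, armed = False, rain = True, fog = True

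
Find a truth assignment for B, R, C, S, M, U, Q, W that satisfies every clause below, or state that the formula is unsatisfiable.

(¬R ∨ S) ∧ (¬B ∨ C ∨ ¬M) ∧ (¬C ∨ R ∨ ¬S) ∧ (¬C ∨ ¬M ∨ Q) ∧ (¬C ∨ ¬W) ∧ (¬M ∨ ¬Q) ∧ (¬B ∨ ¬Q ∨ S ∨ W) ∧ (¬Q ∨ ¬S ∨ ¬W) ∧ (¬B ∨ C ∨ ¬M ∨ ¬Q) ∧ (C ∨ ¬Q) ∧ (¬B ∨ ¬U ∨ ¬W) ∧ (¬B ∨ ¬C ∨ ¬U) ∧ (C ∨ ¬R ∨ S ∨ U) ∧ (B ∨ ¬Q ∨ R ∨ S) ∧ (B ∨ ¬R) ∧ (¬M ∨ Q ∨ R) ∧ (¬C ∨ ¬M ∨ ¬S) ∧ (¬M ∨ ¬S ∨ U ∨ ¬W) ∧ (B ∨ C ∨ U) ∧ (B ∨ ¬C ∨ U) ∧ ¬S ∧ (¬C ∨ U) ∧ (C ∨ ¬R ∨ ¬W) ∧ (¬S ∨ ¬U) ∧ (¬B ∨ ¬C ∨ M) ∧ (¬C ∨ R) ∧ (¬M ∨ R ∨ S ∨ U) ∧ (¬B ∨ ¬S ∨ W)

B = True, R = False, C = False, S = False, M = False, U = False, Q = False, W = True

Unit clause (¬S) forces S = False.
In (¬R ∨ S) only ¬R is left, so R = False.
In (¬C ∨ R) only ¬C is left, so C = False.
In (C ∨ ¬Q) only ¬Q is left, so Q = False.
In (¬M ∨ Q ∨ R) only ¬M is left, so M = False.
Set B = True.
Set U = False.
Set W = True.
All clauses satisfied.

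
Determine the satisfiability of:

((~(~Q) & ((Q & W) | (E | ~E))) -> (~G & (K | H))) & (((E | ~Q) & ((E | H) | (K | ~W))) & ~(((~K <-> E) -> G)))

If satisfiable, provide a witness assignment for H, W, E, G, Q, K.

H=F, W=F, E=T, G=F, Q=F, K=F

  (~(~Q) & ((Q & W) | (E | ~E))) -> (~G & (K | H)) = True
    ~(~Q) & ((Q & W) | (E | ~E)) = False
      ~(~Q) = False
        ~Q = True
      (Q & W) | (E | ~E) = True
        Q & W = False
        E | ~E = True
          ~E = False
    ~G & (K | H) = False
      ~G = True
      K | H = False
  ((E | ~Q) & ((E | H) | (K | ~W))) & ~(((~K <-> E) -> G)) = True
    (E | ~Q) & ((E | H) | (K | ~W)) = True
      E | ~Q = True
        ~Q = True
      (E | H) | (K | ~W) = True
        E | H = True
        K | ~W = True
          ~W = True
    ~(((~K <-> E) -> G)) = True
      (~K <-> E) -> G = False
        ~K <-> E = True
          ~K = True
Both conjuncts True, so the formula holds.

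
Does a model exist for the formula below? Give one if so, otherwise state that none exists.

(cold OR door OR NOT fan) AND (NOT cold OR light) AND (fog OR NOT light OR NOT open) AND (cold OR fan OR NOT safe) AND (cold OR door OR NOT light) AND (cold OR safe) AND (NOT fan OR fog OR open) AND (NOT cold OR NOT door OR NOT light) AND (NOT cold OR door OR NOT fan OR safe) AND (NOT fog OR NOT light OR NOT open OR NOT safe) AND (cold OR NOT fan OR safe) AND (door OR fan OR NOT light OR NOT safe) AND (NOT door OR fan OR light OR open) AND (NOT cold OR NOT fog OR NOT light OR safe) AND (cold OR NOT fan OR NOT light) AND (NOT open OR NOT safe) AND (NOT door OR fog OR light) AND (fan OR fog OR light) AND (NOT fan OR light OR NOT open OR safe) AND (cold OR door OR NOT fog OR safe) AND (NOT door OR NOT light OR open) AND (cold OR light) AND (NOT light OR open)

No satisfying assignment exists.

Case light = True:
  (NOT light OR open) forces open = True.
  (fog OR NOT light OR NOT open) forces fog = True.
  (NOT fog OR NOT light OR NOT open OR NOT safe) forces safe = False.
  (cold OR safe) forces cold = True.
  Clause (NOT cold OR NOT fog OR NOT light OR safe) is falsified — contradiction.
Case light = False:
  (NOT cold OR light) forces cold = False.
  Clause (cold OR light) is falsified — contradiction.
Both cases fail, so the formula is unsatisfiable.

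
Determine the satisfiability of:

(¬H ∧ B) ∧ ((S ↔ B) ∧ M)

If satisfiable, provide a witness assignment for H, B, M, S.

H=F, B=T, M=T, S=T

  ¬H ∧ B = True
    ¬H = True
  (S ↔ B) ∧ M = True
    S ↔ B = True
Both conjuncts True, so the formula holds.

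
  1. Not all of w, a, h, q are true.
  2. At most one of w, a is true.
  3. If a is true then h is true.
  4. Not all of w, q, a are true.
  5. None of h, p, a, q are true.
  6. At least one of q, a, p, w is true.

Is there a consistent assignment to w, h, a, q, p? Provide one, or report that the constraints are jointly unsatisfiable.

w = True; h = False; a = False; q = False; p = False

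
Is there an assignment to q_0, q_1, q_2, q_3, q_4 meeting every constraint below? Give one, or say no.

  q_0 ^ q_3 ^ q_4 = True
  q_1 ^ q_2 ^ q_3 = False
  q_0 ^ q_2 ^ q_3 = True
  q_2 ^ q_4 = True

Adding constraints 1, 3, 4 mod 2: every variable appears an even number of times on the left, so the left side is 0.
But the right sides sum to 1 (mod 2). 0 ≠ 1 — the system is inconsistent.

No satisfying assignment exists.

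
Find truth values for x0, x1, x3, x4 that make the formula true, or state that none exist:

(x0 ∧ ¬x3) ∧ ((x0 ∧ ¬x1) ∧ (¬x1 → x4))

x0: True; x1: False; x3: False; x4: True

  x0 ∧ ¬x3 = True
    ¬x3 = True
  (x0 ∧ ¬x1) ∧ (¬x1 → x4) = True
    x0 ∧ ¬x1 = True
      ¬x1 = True
    ¬x1 → x4 = True
      ¬x1 = True
Both conjuncts True, so the formula holds.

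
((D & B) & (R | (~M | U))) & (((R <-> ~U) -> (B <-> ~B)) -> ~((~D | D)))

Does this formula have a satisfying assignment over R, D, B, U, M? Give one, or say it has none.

R = True, D = True, B = True, U = False, M = False

  (D & B) & (R | (~M | U)) = True
    D & B = True
    R | (~M | U) = True
      ~M | U = True
        ~M = True
  ((R <-> ~U) -> (B <-> ~B)) -> ~((~D | D)) = True
    (R <-> ~U) -> (B <-> ~B) = False
      R <-> ~U = True
        ~U = True
      B <-> ~B = False
        ~B = False
    ~((~D | D)) = False
      ~D | D = True
        ~D = False
Both conjuncts True, so the formula holds.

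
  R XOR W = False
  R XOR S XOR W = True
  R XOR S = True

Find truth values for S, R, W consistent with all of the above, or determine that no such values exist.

S: True; R: False; W: False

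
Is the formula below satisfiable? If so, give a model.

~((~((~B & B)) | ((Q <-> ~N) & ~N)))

Case B = True: the formula becomes ~((True | ((Q <-> ~N) & ~N))) = False.
Case B = False: the formula becomes ~((True | ((Q <-> ~N) & ~N))) = False.
Both cases fail — unsatisfiable.

Unsatisfiable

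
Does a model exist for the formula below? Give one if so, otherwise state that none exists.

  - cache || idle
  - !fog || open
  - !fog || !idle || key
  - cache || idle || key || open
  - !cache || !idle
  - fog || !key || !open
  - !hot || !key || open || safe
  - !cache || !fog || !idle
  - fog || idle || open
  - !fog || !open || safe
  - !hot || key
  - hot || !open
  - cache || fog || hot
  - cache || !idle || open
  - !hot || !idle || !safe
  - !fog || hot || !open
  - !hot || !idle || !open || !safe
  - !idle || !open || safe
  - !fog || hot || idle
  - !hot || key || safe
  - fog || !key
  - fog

safe = True, key = True, open = True, idle = False, fog = True, cache = True, hot = True

Unit clause (fog) forces fog = True.
In (!fog || open) only open is left, so open = True.
In (!fog || !open || safe) only safe is left, so safe = True.
In (hot || !open) only hot is left, so hot = True.
In (!hot || !idle || !safe) only !idle is left, so idle = False.
In (cache || idle) only cache is left, so cache = True.
In (!hot || key) only key is left, so key = True.
All clauses satisfied.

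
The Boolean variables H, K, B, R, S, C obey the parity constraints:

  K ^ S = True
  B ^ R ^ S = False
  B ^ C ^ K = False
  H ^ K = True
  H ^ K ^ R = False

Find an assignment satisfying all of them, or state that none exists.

H=F, K=T, B=T, R=T, S=F, C=F

K ^ S = T ^ F = True ✓
B ^ R ^ S = T ^ T ^ F = False ✓
B ^ C ^ K = T ^ F ^ T = False ✓
H ^ K = F ^ T = True ✓
H ^ K ^ R = F ^ T ^ T = False ✓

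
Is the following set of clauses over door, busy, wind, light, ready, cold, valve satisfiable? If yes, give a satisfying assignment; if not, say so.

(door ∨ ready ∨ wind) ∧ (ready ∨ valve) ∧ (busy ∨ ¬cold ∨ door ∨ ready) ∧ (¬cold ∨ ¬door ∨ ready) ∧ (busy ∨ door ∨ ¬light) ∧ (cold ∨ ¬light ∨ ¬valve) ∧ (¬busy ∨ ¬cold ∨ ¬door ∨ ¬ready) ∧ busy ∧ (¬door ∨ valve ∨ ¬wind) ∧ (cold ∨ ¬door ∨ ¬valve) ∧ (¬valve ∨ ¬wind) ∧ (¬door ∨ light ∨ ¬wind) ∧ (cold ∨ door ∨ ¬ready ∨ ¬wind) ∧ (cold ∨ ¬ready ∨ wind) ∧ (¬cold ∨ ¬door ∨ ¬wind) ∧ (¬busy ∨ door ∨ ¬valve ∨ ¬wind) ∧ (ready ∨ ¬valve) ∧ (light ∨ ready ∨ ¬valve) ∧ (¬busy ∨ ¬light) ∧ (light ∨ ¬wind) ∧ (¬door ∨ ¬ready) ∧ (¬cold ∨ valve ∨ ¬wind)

door=F, busy=T, wind=F, light=F, ready=T, cold=T, valve=T

Unit clause (busy) forces busy = True.
In (¬busy ∨ ¬light) only ¬light is left, so light = False.
In (light ∨ ¬wind) only ¬wind is left, so wind = False.
Try door = True:
  (¬door ∨ ¬ready) forces ready = False.
  (ready ∨ valve) forces valve = True.
  clause (ready ∨ ¬valve) is falsified — backtrack.
So door = False.
  then (door ∨ ready ∨ wind) forces ready = True.
  then (cold ∨ ¬ready ∨ wind) forces cold = True.
Set valve = True.
All clauses satisfied.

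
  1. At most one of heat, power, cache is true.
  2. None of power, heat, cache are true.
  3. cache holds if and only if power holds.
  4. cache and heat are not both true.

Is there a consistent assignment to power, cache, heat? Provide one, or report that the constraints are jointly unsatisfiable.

power: False, cache: False, heat: False

  (1) {heat, power, cache}: 0 true — at most one ✓
  (2) {power, heat, cache}: 0 true — none ✓
  (3) cache=F, power=F — same ✓
  (4) cache=F, heat=F — not both ✓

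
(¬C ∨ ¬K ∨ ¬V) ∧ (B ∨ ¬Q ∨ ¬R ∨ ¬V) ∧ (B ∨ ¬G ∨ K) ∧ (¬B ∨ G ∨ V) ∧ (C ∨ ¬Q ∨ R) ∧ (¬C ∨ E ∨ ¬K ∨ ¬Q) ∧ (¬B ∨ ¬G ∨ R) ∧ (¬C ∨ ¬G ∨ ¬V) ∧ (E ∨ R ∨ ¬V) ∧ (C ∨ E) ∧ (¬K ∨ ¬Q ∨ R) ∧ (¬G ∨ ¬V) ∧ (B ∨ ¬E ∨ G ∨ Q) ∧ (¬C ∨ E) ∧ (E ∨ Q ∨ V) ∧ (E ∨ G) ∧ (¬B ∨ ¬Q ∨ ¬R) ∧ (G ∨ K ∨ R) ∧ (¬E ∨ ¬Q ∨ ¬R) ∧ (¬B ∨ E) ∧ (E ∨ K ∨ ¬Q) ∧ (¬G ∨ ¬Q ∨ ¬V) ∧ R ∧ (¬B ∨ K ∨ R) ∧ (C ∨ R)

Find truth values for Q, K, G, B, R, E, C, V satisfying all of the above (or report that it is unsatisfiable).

Q: False; K: True; G: True; B: True; R: True; E: True; C: False; V: False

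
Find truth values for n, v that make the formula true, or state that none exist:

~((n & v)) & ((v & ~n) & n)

Case n = True: the conjunct ~n is False.
Case n = False: the conjunct n is False.
Both cases fail — unsatisfiable.

UNSATISFIABLE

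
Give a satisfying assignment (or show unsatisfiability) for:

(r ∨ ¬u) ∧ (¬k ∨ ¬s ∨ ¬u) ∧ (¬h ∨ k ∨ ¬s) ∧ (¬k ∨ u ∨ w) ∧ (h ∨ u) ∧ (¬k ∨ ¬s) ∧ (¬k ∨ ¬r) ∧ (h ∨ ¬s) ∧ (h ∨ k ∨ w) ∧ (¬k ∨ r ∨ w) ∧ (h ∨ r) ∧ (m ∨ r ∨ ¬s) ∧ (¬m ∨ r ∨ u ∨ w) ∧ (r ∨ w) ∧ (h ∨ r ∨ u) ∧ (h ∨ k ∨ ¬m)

Set w = True.
Set m = True.
Try h = False:
  (h ∨ u) forces u = True.
  (r ∨ ¬u) forces r = True.
  (¬k ∨ ¬r) forces k = False.
  clause (h ∨ k ∨ ¬m) is falsified — backtrack.
So h = True.
Set k = False.
  then (¬h ∨ k ∨ ¬s) forces s = False.
Set u = False.
Set r = False.
All clauses satisfied.

w = True, m = True, h = True, k = False, s = False, u = False, r = False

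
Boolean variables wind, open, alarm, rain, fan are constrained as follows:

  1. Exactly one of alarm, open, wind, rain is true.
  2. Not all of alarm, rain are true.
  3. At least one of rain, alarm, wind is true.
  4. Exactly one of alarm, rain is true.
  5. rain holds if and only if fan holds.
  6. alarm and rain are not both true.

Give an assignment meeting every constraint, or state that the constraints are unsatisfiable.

wind=F, open=F, alarm=F, rain=T, fan=T

  (1) {alarm, open, wind, rain}: 1 true — exactly one ✓
  (2) {alarm, rain}: 1/2 true — not all ✓
  (3) {rain, alarm, wind}: 1 true — at least one ✓
  (4) {alarm, rain}: 1 true — exactly one ✓
  (5) rain=T, fan=T — same ✓
  (6) alarm=F, rain=T — not both ✓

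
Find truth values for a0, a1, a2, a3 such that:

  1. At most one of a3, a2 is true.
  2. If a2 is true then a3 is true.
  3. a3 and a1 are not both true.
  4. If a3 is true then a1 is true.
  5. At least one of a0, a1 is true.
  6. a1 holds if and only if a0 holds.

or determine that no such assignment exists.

a0: True, a1: True, a2: False, a3: False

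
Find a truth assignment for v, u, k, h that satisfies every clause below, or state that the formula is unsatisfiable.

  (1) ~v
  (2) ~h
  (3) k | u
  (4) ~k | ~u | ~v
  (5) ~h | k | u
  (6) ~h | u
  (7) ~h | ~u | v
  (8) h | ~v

Unit clause (~v) forces v = False.
Unit clause (~h) forces h = False.
Set u = False.
  then (k | u) forces k = True.
Check each clause:
  (~v): ~v holds.
  (~h): ~h holds.
  (k | u): k holds.
  (~k | ~u | ~v): ~u holds.
  (~h | k | u): ~h holds.
  (~h | u): ~h holds.
  (~h | ~u | v): ~h holds.
  (h | ~v): ~v holds.
All clauses satisfied.

v: False, u: False, k: True, h: False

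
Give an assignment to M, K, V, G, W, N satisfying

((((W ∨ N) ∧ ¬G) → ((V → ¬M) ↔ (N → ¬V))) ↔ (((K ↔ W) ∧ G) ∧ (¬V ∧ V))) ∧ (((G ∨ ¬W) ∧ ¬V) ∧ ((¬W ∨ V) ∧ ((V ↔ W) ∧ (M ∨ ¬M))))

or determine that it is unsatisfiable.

Case V = True: the conjunct ¬V is False.
Case V = False: the conjunct (((W ∨ N) ∧ ¬G) → ((V → ¬M) ↔ (N → ¬V))) ↔ (((K ↔ W) ∧ G) ∧ (¬V ∧ V)) becomes (((W ∨ N) ∧ ¬G) → True) ↔ (((K ↔ W) ∧ G) ∧ False) = False.
Both cases fail — unsatisfiable.

The formula is unsatisfiable.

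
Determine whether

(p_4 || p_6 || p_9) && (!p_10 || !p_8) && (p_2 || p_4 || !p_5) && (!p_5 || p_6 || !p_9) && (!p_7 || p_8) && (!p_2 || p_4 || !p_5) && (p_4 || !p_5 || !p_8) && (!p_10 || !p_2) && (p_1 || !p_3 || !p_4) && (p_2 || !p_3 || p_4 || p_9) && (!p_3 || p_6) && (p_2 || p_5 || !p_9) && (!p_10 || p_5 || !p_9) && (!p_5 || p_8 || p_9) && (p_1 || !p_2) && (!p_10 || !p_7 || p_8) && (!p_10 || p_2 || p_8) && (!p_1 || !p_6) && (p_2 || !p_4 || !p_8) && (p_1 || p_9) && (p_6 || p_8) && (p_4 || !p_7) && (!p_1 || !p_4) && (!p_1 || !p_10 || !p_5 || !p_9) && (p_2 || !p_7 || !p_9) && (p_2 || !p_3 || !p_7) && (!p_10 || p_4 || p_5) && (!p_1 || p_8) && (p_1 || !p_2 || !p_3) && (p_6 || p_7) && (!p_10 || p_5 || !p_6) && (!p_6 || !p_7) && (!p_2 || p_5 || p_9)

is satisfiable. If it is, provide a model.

p_1 = False; p_2 = False; p_3 = False; p_4 = True; p_5 = True; p_6 = True; p_7 = False; p_8 = False; p_9 = True; p_10 = False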